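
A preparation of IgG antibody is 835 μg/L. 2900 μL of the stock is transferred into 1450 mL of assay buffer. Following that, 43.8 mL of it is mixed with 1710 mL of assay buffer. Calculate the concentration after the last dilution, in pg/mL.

41.6 pg/mL

Overall dilution factor = 501 × 40.04 = 2.01 × 10⁴.
835 μg/L / 2.01 × 10⁴ = 0.0416 μg/L = 41.6 pg/mL.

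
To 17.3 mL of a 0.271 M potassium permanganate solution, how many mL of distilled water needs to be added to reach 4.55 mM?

1010 mL

4.55 mM = 4.55 × 10⁻³ M.
V₂ = C₁V₁/C₂ = 0.271 × 17.3 / 4.55 × 10⁻³ = 1030 mL.
Diluent to add = V₂ − V₁ = 1030 − 17.3 = 1010 mL.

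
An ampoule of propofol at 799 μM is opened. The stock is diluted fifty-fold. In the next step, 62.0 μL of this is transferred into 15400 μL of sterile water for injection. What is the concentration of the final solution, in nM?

64.1 nM

Overall dilution factor = 50 × 249.4 = 1.25 × 10⁴.
799 μM / 1.25 × 10⁴ = 0.0641 μM = 64.1 nM.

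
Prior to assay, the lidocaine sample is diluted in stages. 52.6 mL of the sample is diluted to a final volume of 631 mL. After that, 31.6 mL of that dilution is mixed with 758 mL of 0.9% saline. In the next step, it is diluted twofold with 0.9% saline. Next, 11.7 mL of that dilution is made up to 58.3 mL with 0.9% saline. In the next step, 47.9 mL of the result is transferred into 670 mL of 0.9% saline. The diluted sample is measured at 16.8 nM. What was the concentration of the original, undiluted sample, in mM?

0.752 mM

Overall dilution factor = 12.00 × 24.99 × 2 × 4.983 × 14.99 = 4.48 × 10⁴.
Original = 16.8 nM × 4.48 × 10⁴ = 7.52 × 10⁵ nM = 0.752 mM.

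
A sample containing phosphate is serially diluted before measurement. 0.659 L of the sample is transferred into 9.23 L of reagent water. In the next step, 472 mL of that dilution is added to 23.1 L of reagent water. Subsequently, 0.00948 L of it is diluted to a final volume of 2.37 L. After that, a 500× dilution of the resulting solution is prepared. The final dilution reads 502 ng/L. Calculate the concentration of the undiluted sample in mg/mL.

47.0 mg/mL

Overall dilution factor = 15.01 × 49.94 × 250 × 500 = 9.37 × 10⁷.
Original = 502 ng/L × 9.37 × 10⁷ = 4.70 × 10¹⁰ ng/L = 47.0 mg/mL.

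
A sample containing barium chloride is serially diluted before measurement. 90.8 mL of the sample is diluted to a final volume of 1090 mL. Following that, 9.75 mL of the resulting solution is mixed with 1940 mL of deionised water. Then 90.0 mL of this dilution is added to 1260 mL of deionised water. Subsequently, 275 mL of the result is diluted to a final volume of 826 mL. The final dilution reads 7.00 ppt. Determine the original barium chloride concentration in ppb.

757 ppb

Overall dilution factor = 12.00 × 200.0 × 15 × 3.004 = 1.08 × 10⁵.
Original = 7.00 ppt × 1.08 × 10⁵ = 7.57 × 10⁵ ppt = 757 ppb.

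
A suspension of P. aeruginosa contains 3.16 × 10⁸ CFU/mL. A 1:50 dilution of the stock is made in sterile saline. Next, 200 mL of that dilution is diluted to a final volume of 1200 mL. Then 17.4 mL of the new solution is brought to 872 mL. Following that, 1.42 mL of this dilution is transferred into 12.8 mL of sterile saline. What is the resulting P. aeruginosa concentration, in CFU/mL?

Overall dilution factor = 50 × 6 × 50.11 × 10.01 = 1.51 × 10⁵.
3.16 × 10⁸ CFU/mL / 1.51 × 10⁵ = 2100 CFU/mL.

2100 CFU/mL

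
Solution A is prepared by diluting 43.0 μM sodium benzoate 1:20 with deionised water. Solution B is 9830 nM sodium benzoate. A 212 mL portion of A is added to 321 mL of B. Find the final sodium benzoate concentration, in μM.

6.78 μM

C_A = 43.0 μM / 20 = 2.15 μM.
C_B = 9830 nM = 9.83 μM.
C_mix = (C_A·V_A + C_B·V_B)/(V_A + V_B) = (2.15×212 + 9.83×321) / 533.0 = 6.78 μM.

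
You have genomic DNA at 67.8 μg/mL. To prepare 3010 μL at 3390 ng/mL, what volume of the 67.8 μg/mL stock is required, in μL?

150 μL

3390 ng/mL = 3.39 μg/mL.
V₁ = C₂V₂/C₁ = 3.39 × 3010 / 67.8 = 150 μL.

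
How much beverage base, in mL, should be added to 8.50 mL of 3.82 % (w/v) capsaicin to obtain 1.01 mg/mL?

313 mL

1.01 mg/mL = 0.101 % (w/v).
V₂ = C₁V₁/C₂ = 3.82 × 8.50 / 0.101 = 321 mL.
Diluent to add = V₂ − V₁ = 321 − 8.50 = 313 mL.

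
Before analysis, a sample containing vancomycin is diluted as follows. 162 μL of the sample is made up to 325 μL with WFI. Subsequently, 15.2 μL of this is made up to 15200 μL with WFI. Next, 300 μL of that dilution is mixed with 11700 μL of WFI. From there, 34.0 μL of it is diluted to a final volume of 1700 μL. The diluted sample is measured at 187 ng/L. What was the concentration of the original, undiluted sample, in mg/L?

Overall dilution factor = 2.006 × 1000 × 40 × 50 = 4.01 × 10⁶.
Original = 187 ng/L × 4.01 × 10⁶ = 7.50 × 10⁸ ng/L = 750 mg/L.

750 mg/L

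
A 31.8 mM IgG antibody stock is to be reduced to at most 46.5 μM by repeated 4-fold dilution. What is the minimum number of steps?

5

Need 4ⁿ ≥ 684, so n ≥ log(684)/log(4) = 4.71.
Minimum whole steps: n = 5.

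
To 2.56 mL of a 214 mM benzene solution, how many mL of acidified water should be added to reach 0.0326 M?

14.2 mL

0.0326 M = 32.6 mM.
V₂ = C₁V₁/C₂ = 214 × 2.56 / 32.6 = 16.8 mL.
Diluent to add = V₂ − V₁ = 16.8 − 2.56 = 14.2 mL.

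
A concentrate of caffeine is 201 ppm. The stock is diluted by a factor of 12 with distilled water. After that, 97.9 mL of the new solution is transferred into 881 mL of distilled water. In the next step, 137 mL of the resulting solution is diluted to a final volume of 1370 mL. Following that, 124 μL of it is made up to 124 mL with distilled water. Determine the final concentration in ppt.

Overall dilution factor = 12 × 9.999 × 10 × 1000 = 1.20 × 10⁶.
201 ppm / 1.20 × 10⁶ = 1.68 × 10⁻⁴ ppm = 168 ppt.

168 ppt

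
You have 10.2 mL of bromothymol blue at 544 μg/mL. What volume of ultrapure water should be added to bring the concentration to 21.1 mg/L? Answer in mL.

21.1 mg/L = 21.1 μg/mL.
V₂ = C₁V₁/C₂ = 544 × 10.2 / 21.1 = 263 mL.
Diluent to add = V₂ − V₁ = 263 − 10.2 = 253 mL.

253 mL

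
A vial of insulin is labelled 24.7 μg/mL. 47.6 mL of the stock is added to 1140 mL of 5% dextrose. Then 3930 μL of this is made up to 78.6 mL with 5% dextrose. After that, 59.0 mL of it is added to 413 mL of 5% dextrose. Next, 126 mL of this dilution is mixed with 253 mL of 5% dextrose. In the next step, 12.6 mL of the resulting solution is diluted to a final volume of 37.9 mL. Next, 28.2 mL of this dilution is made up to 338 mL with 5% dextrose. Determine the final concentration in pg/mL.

Overall dilution factor = 24.95 × 20 × 8 × 3.008 × 3.008 × 11.99 = 4.33 × 10⁵.
24.7 μg/mL / 4.33 × 10⁵ = 5.71 × 10⁻⁵ μg/mL = 57.1 pg/mL.

57.1 pg/mL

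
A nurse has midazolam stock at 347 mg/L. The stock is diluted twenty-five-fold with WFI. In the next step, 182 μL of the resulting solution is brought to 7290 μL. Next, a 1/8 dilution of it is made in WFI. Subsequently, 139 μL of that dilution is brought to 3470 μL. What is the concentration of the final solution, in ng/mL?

1.74 ng/mL

Overall dilution factor = 25 × 40.05 × 8 × 24.96 = 2.00 × 10⁵.
347 mg/L / 2.00 × 10⁵ = 1.74 × 10⁻³ mg/L = 1.74 ng/mL.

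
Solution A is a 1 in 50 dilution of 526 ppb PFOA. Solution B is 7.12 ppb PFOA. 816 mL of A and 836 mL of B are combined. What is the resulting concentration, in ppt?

C_A = 526 ppb / 50 = 10.5 ppb.
C_mix = (C_A·V_A + C_B·V_B)/(V_A + V_B) = (10.5×816 + 7.12×836) / 1652 = 8.80 ppb = 8800 ppt.

8800 ppt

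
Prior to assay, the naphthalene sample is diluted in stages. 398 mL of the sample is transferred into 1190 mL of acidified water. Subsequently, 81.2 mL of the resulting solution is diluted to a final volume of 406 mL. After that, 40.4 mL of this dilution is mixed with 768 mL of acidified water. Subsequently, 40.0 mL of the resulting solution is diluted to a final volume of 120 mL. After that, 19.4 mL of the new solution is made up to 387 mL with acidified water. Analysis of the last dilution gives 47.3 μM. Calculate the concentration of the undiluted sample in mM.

Overall dilution factor = 3.990 × 5 × 20.01 × 3 × 19.95 = 2.39 × 10⁴.
Original = 47.3 μM × 2.39 × 10⁴ = 1.13 × 10⁶ μM = 1130 mM.

1130 mM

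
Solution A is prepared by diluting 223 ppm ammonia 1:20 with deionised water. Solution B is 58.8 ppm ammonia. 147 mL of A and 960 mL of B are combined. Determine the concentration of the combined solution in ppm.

52.5 ppm

C_A = 223 ppm / 20 = 11.2 ppm.
C_mix = (C_A·V_A + C_B·V_B)/(V_A + V_B) = (11.2×147 + 58.8×960) / 1107 = 52.5 ppm.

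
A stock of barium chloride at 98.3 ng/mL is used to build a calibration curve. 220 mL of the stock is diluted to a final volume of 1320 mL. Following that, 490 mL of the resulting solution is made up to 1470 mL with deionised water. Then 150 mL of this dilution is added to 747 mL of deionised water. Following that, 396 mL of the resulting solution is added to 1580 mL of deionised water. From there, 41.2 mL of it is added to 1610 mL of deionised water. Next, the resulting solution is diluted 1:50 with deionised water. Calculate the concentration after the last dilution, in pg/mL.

Overall dilution factor = 6 × 3 × 5.980 × 4.990 × 40.08 × 50 = 1.08 × 10⁶.
98.3 ng/mL / 1.08 × 10⁶ = 9.13 × 10⁻⁵ ng/mL = 0.0913 pg/mL.

0.0913 pg/mL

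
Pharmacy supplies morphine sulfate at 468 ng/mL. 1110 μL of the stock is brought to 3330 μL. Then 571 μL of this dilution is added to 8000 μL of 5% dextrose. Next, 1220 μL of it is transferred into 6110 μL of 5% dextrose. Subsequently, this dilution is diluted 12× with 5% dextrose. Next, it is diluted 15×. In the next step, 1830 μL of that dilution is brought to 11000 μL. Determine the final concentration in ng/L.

Overall dilution factor = 3 × 15.01 × 6.008 × 12 × 15 × 6.011 = 2.93 × 10⁵.
468 ng/mL / 2.93 × 10⁵ = 1.60 × 10⁻³ ng/mL = 1.60 ng/L.

1.60 ng/L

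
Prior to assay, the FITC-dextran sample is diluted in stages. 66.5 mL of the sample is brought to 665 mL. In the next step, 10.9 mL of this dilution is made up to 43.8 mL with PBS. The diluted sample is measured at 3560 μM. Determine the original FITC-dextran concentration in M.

Overall dilution factor = 10 × 4.018 = 40.2.
Original = 3560 μM × 40.2 = 1.43 × 10⁵ μM = 0.143 M.

0.143 M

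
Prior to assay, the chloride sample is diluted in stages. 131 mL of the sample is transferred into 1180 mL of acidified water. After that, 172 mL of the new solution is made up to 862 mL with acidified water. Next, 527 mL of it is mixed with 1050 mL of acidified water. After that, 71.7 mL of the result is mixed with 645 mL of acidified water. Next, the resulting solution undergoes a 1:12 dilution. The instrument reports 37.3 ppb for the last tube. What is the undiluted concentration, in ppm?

671 ppm

Overall dilution factor = 10.01 × 5.012 × 2.992 × 9.996 × 12 = 1.80 × 10⁴.
Original = 37.3 ppb × 1.80 × 10⁴ = 6.71 × 10⁵ ppb = 671 ppm.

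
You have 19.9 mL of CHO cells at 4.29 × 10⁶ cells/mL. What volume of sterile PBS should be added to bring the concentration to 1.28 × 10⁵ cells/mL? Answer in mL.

V₂ = C₁V₁/C₂ = 4.29 × 10⁶ × 19.9 / 1.28 × 10⁵ = 667 mL.
Diluent to add = V₂ − V₁ = 667 − 19.9 = 647 mL.

647 mL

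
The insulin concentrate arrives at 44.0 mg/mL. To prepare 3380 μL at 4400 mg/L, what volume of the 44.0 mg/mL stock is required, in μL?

4400 mg/L = 4.40 mg/mL.
V₁ = C₂V₂/C₁ = 4.40 × 3380 / 44.0 = 338 μL.

338 μL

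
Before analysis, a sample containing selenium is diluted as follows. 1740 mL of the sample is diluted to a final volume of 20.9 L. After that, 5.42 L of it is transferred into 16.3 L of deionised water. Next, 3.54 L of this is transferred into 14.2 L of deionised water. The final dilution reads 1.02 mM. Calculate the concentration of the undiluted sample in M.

Overall dilution factor = 12.01 × 4.007 × 5.011 = 241.
Original = 1.02 mM × 241 = 246 mM = 0.246 M.

0.246 M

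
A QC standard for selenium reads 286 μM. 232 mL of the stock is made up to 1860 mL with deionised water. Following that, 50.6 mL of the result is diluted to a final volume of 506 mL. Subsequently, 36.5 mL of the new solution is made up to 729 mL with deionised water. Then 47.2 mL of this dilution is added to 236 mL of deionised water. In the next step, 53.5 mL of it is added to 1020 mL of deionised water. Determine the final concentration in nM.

Overall dilution factor = 8.017 × 10 × 19.97 × 6 × 20.07 = 1.93 × 10⁵.
286 μM / 1.93 × 10⁵ = 1.48 × 10⁻³ μM = 1.48 nM.

1.48 nM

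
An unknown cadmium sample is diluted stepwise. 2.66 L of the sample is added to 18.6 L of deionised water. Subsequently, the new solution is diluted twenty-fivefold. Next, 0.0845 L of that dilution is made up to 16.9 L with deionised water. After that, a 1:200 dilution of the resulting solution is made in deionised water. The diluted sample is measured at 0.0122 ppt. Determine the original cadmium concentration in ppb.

97.5 ppb

Overall dilution factor = 7.992 × 25 × 200 × 200 = 7.99 × 10⁶.
Original = 0.0122 ppt × 7.99 × 10⁶ = 9.75 × 10⁴ ppt = 97.5 ppb.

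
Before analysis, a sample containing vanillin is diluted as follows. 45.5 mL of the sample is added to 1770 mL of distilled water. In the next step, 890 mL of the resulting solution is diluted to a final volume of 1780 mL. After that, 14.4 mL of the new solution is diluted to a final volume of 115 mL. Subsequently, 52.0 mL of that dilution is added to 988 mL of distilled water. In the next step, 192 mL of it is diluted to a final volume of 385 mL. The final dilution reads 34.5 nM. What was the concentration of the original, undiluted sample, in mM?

Overall dilution factor = 39.90 × 2 × 7.986 × 20 × 2.005 = 2.56 × 10⁴.
Original = 34.5 nM × 2.56 × 10⁴ = 8.82 × 10⁵ nM = 0.882 mM.

0.882 mM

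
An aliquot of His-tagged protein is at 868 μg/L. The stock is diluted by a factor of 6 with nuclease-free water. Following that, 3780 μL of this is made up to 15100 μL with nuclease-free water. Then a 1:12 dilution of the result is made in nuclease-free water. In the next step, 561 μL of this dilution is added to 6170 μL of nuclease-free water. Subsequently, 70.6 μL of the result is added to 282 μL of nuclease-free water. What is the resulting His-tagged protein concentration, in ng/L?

Overall dilution factor = 6 × 3.995 × 12 × 12.00 × 4.994 = 1.72 × 10⁴.
868 μg/L / 1.72 × 10⁴ = 0.0504 μg/L = 50.4 ng/L.

50.4 ng/L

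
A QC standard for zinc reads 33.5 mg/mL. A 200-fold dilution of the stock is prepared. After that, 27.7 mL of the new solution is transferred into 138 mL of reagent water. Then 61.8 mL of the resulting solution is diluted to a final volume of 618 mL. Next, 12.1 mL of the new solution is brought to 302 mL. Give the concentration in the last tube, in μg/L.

112 μg/L

Overall dilution factor = 200 × 5.982 × 10 × 24.96 = 2.99 × 10⁵.
33.5 mg/mL / 2.99 × 10⁵ = 1.12 × 10⁻⁴ mg/mL = 112 μg/L.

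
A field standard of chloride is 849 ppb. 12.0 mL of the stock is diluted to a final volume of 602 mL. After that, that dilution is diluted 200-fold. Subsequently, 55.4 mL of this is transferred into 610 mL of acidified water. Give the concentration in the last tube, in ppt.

Overall dilution factor = 50.17 × 200 × 12.01 = 1.21 × 10⁵.
849 ppb / 1.21 × 10⁵ = 7.05 × 10⁻³ ppb = 7.05 ppt.

7.05 ppt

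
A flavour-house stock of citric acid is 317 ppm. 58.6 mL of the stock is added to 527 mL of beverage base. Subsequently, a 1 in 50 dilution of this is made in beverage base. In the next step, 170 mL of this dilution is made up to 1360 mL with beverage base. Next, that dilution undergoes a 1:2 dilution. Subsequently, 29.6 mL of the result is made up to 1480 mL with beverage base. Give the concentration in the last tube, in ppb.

0.793 ppb

Overall dilution factor = 9.993 × 50 × 8 × 2 × 50 = 4.00 × 10⁵.
317 ppm / 4.00 × 10⁵ = 7.93 × 10⁻⁴ ppm = 0.793 ppb.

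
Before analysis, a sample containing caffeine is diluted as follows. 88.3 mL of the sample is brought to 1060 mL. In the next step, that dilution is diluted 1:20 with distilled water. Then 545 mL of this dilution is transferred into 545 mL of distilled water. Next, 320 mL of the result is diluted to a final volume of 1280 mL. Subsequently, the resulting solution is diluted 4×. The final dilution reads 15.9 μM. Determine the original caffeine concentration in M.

Overall dilution factor = 12.00 × 20 × 2 × 4 × 4 = 7683.
Original = 15.9 μM × 7683 = 1.22 × 10⁵ μM = 0.122 M.

0.122 M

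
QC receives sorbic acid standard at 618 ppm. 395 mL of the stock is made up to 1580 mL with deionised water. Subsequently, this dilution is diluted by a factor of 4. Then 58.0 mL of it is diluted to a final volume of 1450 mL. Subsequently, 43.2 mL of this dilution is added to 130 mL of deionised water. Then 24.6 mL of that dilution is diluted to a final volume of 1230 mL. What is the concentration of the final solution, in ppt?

7710 ppt

Overall dilution factor = 4 × 4 × 25 × 4.009 × 50 = 8.02 × 10⁴.
618 ppm / 8.02 × 10⁴ = 7.71 × 10⁻³ ppm = 7710 ppt.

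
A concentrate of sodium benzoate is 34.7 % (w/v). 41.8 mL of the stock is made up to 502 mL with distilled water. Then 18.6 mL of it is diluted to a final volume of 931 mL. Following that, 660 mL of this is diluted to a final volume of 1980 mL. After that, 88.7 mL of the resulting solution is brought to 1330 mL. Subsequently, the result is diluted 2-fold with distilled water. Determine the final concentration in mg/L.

6.42 mg/L

Overall dilution factor = 12.01 × 50.05 × 3 × 14.99 × 2 = 5.41 × 10⁴.
34.7 % (w/v) / 5.41 × 10⁴ = 6.42 × 10⁻⁴ % (w/v) = 6.42 mg/L.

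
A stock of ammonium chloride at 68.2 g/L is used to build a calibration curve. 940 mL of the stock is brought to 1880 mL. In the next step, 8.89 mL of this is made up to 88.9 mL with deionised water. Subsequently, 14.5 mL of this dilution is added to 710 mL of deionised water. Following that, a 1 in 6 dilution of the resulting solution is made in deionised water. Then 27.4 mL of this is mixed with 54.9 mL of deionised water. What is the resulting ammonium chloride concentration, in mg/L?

Overall dilution factor = 2 × 10 × 49.97 × 6 × 3.004 = 1.80 × 10⁴.
68.2 g/L / 1.80 × 10⁴ = 3.79 × 10⁻³ g/L = 3.79 mg/L.

3.79 mg/L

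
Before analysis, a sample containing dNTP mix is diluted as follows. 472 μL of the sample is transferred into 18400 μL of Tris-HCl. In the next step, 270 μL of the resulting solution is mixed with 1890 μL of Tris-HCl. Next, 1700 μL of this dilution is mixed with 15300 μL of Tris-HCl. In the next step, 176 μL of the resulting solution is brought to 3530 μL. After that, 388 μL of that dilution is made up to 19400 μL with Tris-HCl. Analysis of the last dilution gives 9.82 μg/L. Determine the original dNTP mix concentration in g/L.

Overall dilution factor = 39.98 × 8 × 10 × 20.06 × 50 = 3.21 × 10⁶.
Original = 9.82 μg/L × 3.21 × 10⁶ = 3.15 × 10⁷ μg/L = 31.5 g/L.

31.5 g/L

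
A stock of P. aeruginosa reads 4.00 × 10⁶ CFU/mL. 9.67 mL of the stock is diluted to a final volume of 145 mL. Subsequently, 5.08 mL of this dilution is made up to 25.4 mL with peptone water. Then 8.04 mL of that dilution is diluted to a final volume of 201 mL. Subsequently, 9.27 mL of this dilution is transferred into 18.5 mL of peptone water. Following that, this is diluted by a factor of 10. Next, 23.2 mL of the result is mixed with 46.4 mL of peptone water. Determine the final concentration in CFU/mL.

Overall dilution factor = 14.99 × 5 × 25 × 2.996 × 10 × 3 = 1.68 × 10⁵.
4.00 × 10⁶ CFU/mL / 1.68 × 10⁵ = 23.7 CFU/mL.

23.7 CFU/mL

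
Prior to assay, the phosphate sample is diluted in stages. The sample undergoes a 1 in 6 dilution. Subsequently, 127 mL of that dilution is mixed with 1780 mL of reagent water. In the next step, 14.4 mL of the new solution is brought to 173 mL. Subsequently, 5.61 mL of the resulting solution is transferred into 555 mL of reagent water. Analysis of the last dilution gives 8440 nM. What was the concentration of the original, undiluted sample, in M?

0.913 M

Overall dilution factor = 6 × 15.02 × 12.01 × 99.93 = 1.08 × 10⁵.
Original = 8440 nM × 1.08 × 10⁵ = 9.13 × 10⁸ nM = 0.913 M.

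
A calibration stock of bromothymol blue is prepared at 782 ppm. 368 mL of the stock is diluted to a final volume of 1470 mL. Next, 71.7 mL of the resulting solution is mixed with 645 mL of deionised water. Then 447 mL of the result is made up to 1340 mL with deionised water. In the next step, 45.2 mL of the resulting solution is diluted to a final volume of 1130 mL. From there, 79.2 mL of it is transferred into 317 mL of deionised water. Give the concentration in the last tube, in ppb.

52.2 ppb

Overall dilution factor = 3.995 × 9.996 × 2.998 × 25 × 5.003 = 1.50 × 10⁴.
782 ppm / 1.50 × 10⁴ = 0.0522 ppm = 52.2 ppb.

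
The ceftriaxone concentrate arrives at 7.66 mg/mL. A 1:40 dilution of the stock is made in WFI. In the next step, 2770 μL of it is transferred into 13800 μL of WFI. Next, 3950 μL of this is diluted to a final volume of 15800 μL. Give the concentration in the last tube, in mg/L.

8.00 mg/L

Overall dilution factor = 40 × 5.982 × 4 = 957.
7.66 mg/mL / 957 = 8.00 × 10⁻³ mg/mL = 8.00 mg/L.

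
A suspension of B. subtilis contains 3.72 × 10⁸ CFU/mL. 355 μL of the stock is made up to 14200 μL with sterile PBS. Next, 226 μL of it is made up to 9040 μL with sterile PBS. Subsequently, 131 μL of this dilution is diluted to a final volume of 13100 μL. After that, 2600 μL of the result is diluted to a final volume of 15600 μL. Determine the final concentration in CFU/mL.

388 CFU/mL

Overall dilution factor = 40 × 40 × 100 × 6 = 9.60 × 10⁵.
3.72 × 10⁸ CFU/mL / 9.60 × 10⁵ = 388 CFU/mL.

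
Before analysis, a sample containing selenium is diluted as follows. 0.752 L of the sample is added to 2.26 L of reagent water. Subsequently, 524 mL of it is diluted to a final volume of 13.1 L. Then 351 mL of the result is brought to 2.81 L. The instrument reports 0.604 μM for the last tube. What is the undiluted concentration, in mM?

Overall dilution factor = 4.005 × 25 × 8.006 = 802.
Original = 0.604 μM × 802 = 484 μM = 0.484 mM.

0.484 mM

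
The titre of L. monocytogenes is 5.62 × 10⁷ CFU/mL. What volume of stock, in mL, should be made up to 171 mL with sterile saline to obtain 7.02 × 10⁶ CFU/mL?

21.4 mL

V₁ = C₂V₂/C₁ = 7.02 × 10⁶ × 171 / 5.62 × 10⁷ = 21.4 mL.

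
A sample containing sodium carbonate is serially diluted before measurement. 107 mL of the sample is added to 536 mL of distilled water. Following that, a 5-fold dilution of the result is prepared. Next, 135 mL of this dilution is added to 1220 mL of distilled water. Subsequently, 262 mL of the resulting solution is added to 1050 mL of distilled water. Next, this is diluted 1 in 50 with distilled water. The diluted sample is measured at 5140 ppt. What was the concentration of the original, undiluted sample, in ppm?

388 ppm

Overall dilution factor = 6.009 × 5 × 10.04 × 5.008 × 50 = 7.55 × 10⁴.
Original = 5140 ppt × 7.55 × 10⁴ = 3.88 × 10⁸ ppt = 388 ppm.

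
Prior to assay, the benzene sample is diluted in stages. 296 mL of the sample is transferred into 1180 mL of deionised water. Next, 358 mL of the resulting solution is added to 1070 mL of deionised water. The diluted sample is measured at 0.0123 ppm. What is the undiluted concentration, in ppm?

0.245 ppm

Overall dilution factor = 4.986 × 3.989 = 19.9.
Original = 0.0123 ppm × 19.9 = 0.245 ppm.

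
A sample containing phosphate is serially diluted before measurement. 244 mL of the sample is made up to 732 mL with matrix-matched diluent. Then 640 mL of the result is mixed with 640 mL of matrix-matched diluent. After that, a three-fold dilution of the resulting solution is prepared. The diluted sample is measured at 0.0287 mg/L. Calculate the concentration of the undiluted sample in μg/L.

517 μg/L

Overall dilution factor = 3 × 2 × 3 = 18.0.
Original = 0.0287 mg/L × 18.0 = 0.517 mg/L = 517 μg/L.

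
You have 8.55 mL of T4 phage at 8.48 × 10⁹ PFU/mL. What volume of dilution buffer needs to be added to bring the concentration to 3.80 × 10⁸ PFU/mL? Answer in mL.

V₂ = C₁V₁/C₂ = 8.48 × 10⁹ × 8.55 / 3.80 × 10⁸ = 191 mL.
Diluent to add = V₂ − V₁ = 191 − 8.55 = 182 mL.

182 mL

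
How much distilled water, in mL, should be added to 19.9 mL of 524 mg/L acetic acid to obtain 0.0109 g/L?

937 mL

0.0109 g/L = 10.9 mg/L.
V₂ = C₁V₁/C₂ = 524 × 19.9 / 10.9 = 957 mL.
Diluent to add = V₂ − V₁ = 957 − 19.9 = 937 mL.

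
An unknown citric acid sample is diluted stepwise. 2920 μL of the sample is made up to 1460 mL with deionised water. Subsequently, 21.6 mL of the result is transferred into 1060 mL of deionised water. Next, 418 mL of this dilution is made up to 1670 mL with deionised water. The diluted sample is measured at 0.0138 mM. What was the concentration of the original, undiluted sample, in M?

1.38 M

Overall dilution factor = 500 × 50.07 × 3.995 = 1.00 × 10⁵.
Original = 0.0138 mM × 1.00 × 10⁵ = 1380 mM = 1.38 M.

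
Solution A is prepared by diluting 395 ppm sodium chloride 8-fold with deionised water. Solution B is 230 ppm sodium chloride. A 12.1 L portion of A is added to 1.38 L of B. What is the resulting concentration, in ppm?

C_A = 395 ppm / 8 = 49.4 ppm.
C_mix = (C_A·V_A + C_B·V_B)/(V_A + V_B) = (49.4×12.1 + 230×1.38) / 13.48 = 67.9 ppm.

67.9 ppm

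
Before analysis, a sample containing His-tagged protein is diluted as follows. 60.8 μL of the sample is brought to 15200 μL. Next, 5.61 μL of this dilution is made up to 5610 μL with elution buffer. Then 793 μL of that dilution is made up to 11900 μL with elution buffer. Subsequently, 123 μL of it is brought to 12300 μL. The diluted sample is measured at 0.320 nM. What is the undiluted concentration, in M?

0.120 M

Overall dilution factor = 250 × 1000 × 15.01 × 100 = 3.75 × 10⁸.
Original = 0.320 nM × 3.75 × 10⁸ = 1.20 × 10⁸ nM = 0.120 M.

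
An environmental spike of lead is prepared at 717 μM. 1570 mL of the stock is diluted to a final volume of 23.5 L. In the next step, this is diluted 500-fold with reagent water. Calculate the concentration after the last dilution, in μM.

Overall dilution factor = 14.97 × 500 = 7484.
717 μM / 7484 = 0.0958 μM.

0.0958 μM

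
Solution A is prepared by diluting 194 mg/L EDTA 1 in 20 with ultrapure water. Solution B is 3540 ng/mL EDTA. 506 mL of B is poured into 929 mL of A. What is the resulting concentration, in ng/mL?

C_A = 194 mg/L / 20 = 9.70 mg/L.
C_B = 3540 ng/mL = 3.54 mg/L.
C_mix = (C_A·V_A + C_B·V_B)/(V_A + V_B) = (9.70×929 + 3.54×506) / 1435 = 7.53 mg/L = 7530 ng/mL.

7530 ng/mL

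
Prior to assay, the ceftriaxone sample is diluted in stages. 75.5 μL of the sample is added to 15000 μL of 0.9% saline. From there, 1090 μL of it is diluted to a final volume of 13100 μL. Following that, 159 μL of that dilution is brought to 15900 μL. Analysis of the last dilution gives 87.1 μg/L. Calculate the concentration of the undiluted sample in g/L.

20.9 g/L

Overall dilution factor = 199.7 × 12.02 × 100 = 2.40 × 10⁵.
Original = 87.1 μg/L × 2.40 × 10⁵ = 2.09 × 10⁷ μg/L = 20.9 g/L.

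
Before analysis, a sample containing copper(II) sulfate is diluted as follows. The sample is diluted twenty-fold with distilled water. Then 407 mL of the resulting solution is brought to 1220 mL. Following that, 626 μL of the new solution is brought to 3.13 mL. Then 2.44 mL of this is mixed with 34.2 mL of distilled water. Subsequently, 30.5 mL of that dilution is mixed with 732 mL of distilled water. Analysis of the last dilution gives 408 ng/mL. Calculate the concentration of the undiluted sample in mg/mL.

45.9 mg/mL

Overall dilution factor = 20 × 2.998 × 5 × 15.02 × 25 = 1.13 × 10⁵.
Original = 408 ng/mL × 1.13 × 10⁵ = 4.59 × 10⁷ ng/mL = 45.9 mg/mL.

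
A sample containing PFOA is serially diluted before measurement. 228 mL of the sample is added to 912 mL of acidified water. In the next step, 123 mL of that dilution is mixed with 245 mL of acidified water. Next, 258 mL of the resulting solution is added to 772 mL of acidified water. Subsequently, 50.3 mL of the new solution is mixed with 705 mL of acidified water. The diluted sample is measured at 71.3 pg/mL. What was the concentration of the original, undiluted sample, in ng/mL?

63.9 ng/mL

Overall dilution factor = 5 × 2.992 × 3.992 × 15.02 = 897.
Original = 71.3 pg/mL × 897 = 6.39 × 10⁴ pg/mL = 63.9 ng/mL.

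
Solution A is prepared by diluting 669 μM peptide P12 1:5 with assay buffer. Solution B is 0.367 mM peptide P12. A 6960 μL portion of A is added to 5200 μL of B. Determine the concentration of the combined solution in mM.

0.234 mM

C_A = 669 μM / 5 = 134 μM.
C_B = 0.367 mM = 367 μM.
C_mix = (C_A·V_A + C_B·V_B)/(V_A + V_B) = (134×6960 + 367×5200) / 12160 = 234 μM = 0.234 mM.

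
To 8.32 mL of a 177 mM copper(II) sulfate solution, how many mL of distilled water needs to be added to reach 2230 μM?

2230 μM = 2.23 mM.
V₂ = C₁V₁/C₂ = 177 × 8.32 / 2.23 = 660 mL.
Diluent to add = V₂ − V₁ = 660 − 8.32 = 652 mL.

652 mL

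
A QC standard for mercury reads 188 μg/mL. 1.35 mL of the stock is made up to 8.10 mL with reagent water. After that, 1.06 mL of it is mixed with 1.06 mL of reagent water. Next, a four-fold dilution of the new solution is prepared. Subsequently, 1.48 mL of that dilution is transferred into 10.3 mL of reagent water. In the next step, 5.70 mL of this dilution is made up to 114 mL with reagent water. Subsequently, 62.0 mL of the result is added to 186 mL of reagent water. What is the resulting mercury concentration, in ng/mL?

6.15 ng/mL

Overall dilution factor = 6 × 2 × 4 × 7.959 × 20 × 4 = 3.06 × 10⁴.
188 μg/mL / 3.06 × 10⁴ = 6.15 × 10⁻³ μg/mL = 6.15 ng/mL.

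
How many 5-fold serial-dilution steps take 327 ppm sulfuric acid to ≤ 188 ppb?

5

Need 5ⁿ ≥ 1739, so n ≥ log(1739)/log(5) = 4.64.
Minimum whole steps: n = 5.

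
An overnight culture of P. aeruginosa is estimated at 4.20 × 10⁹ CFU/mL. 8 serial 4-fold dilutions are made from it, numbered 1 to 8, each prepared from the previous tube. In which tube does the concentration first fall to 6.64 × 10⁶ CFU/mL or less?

Tube n has concentration 4.20 × 10⁹ CFU/mL / 4ⁿ.
Need 4ⁿ ≥ 4.20 × 10⁹ CFU/mL / 6.64 × 10⁶ CFU/mL = 633, so n ≥ 4.65.
First such tube: n = 5.

tube 5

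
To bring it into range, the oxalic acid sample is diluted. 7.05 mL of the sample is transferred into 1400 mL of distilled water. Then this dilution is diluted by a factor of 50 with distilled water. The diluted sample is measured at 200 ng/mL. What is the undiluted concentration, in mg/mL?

Overall dilution factor = 199.6 × 50 = 9979.
Original = 200 ng/mL × 9979 = 2.00 × 10⁶ ng/mL = 2.00 mg/mL.

2.00 mg/mL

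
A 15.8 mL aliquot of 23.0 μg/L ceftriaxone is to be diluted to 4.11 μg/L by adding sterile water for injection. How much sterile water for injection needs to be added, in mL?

72.6 mL

V₂ = C₁V₁/C₂ = 23.0 × 15.8 / 4.11 = 88.4 mL.
Diluent to add = V₂ − V₁ = 88.4 − 15.8 = 72.6 mL.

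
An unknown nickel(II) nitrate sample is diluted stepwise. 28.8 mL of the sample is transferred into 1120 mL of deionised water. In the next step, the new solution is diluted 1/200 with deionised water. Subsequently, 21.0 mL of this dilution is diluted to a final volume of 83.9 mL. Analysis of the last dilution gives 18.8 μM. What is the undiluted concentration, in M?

0.599 M

Overall dilution factor = 39.89 × 200 × 3.995 = 3.19 × 10⁴.
Original = 18.8 μM × 3.19 × 10⁴ = 5.99 × 10⁵ μM = 0.599 M.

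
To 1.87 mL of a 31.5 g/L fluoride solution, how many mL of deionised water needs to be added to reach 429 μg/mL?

135 mL

429 μg/mL = 0.429 g/L.
V₂ = C₁V₁/C₂ = 31.5 × 1.87 / 0.429 = 137 mL.
Diluent to add = V₂ − V₁ = 137 − 1.87 = 135 mL.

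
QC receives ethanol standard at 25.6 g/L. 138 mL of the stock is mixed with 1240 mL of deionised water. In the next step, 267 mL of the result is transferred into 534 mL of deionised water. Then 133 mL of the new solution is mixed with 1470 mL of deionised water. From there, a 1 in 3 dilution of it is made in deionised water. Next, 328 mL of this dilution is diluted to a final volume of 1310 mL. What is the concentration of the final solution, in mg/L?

5.92 mg/L

Overall dilution factor = 9.986 × 3 × 12.05 × 3 × 3.994 = 4326.
25.6 g/L / 4326 = 5.92 × 10⁻³ g/L = 5.92 mg/L.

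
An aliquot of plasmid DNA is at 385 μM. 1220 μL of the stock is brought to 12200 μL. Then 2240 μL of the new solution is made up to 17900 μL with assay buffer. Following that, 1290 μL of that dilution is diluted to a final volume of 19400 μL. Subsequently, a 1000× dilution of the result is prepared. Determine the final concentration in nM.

Overall dilution factor = 10 × 7.991 × 15.04 × 1000 = 1.20 × 10⁶.
385 μM / 1.20 × 10⁶ = 3.20 × 10⁻⁴ μM = 0.320 nM.

0.320 nM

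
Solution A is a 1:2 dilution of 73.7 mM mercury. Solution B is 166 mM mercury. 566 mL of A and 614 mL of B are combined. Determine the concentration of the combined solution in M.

0.104 M

C_A = 73.7 mM / 2 = 36.9 mM.
C_mix = (C_A·V_A + C_B·V_B)/(V_A + V_B) = (36.9×566 + 166×614) / 1180 = 104 mM = 0.104 M.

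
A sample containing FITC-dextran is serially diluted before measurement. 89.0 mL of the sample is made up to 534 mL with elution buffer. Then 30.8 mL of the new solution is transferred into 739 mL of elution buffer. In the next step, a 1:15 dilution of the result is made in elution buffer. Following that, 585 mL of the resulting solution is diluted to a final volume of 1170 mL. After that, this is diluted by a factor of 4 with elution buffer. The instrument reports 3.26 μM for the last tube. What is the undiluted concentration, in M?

Overall dilution factor = 6 × 24.99 × 15 × 2 × 4 = 1.80 × 10⁴.
Original = 3.26 μM × 1.80 × 10⁴ = 5.87 × 10⁴ μM = 0.0587 M.

0.0587 M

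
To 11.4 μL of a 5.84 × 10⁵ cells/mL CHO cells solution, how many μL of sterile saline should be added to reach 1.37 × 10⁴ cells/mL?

475 μL

V₂ = C₁V₁/C₂ = 5.84 × 10⁵ × 11.4 / 1.37 × 10⁴ = 486 μL.
Diluent to add = V₂ − V₁ = 486 − 11.4 = 475 μL.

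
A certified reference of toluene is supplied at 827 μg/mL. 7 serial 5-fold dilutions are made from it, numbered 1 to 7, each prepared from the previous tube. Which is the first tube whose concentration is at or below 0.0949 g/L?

tube 2

Tube n has concentration 827 μg/mL / 5ⁿ.
Need 5ⁿ ≥ 827 μg/mL / 0.0949 g/L = 8.71, so n ≥ 1.35.
First such tube: n = 2.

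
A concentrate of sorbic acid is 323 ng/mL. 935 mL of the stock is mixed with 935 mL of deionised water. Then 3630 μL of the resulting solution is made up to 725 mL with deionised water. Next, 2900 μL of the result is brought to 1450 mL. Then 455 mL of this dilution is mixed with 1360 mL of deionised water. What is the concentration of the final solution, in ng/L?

Overall dilution factor = 2 × 199.7 × 500 × 3.989 = 7.97 × 10⁵.
323 ng/mL / 7.97 × 10⁵ = 4.05 × 10⁻⁴ ng/mL = 0.405 ng/L.

0.405 ng/L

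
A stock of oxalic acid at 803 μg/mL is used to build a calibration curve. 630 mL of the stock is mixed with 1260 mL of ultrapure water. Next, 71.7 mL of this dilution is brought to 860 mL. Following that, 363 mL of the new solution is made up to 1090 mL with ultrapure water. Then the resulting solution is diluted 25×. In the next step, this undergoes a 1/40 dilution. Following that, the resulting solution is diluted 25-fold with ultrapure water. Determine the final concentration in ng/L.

Overall dilution factor = 3 × 11.99 × 3.003 × 25 × 40 × 25 = 2.70 × 10⁶.
803 μg/mL / 2.70 × 10⁶ = 2.97 × 10⁻⁴ μg/mL = 297 ng/L.

297 ng/L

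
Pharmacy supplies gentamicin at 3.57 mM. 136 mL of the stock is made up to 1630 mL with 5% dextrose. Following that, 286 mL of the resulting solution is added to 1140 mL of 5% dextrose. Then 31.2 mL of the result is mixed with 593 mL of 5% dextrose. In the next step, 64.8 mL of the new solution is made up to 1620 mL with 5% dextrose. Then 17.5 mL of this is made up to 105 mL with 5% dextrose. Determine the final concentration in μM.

Overall dilution factor = 11.99 × 4.986 × 20.01 × 25 × 6 = 1.79 × 10⁵.
3.57 mM / 1.79 × 10⁵ = 1.99 × 10⁻⁵ mM = 0.0199 μM.

0.0199 μM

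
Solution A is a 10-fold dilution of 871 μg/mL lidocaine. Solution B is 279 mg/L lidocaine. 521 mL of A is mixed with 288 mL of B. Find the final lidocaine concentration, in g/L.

C_A = 871 μg/mL / 10 = 87.1 μg/mL.
C_B = 279 mg/L = 279 μg/mL.
C_mix = (C_A·V_A + C_B·V_B)/(V_A + V_B) = (87.1×521 + 279×288) / 809.0 = 155 μg/mL = 0.155 g/L.

0.155 g/L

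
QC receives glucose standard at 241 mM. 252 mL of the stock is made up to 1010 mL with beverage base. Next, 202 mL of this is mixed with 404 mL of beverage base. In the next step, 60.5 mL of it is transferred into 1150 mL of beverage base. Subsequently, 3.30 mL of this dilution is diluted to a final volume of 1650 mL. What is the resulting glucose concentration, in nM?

2000 nM

Overall dilution factor = 4.008 × 3 × 20.01 × 500 = 1.20 × 10⁵.
241 mM / 1.20 × 10⁵ = 2.00 × 10⁻³ mM = 2000 nM.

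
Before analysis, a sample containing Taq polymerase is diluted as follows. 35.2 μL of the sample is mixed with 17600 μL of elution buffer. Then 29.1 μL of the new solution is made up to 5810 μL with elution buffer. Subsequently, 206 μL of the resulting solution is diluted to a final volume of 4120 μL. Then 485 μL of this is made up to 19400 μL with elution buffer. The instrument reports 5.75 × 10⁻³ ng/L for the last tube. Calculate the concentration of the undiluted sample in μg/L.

460 μg/L

Overall dilution factor = 501 × 199.7 × 20 × 40 = 8.00 × 10⁷.
Original = 5.75 × 10⁻³ ng/L × 8.00 × 10⁷ = 4.60 × 10⁵ ng/L = 460 μg/L.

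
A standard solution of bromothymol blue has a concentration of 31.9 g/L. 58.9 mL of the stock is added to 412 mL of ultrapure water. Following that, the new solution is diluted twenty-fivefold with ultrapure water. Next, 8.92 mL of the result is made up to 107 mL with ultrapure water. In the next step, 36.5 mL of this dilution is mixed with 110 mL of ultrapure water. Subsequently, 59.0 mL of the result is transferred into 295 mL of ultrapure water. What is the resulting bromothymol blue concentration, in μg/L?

552 μg/L

Overall dilution factor = 7.995 × 25 × 12.00 × 4.014 × 6 = 5.77 × 10⁴.
31.9 g/L / 5.77 × 10⁴ = 5.52 × 10⁻⁴ g/L = 552 μg/L.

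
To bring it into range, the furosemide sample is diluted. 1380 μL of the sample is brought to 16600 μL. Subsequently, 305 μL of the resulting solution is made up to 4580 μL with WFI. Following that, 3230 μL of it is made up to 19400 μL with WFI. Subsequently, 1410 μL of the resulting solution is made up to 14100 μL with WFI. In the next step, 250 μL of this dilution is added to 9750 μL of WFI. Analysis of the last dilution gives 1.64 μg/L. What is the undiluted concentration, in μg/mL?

712 μg/mL

Overall dilution factor = 12.03 × 15.02 × 6.006 × 10 × 40 = 4.34 × 10⁵.
Original = 1.64 μg/L × 4.34 × 10⁵ = 7.12 × 10⁵ μg/L = 712 μg/mL.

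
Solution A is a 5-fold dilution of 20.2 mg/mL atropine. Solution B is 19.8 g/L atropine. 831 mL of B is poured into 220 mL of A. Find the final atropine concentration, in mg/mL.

16.5 mg/mL

C_A = 20.2 mg/mL / 5 = 4.04 mg/mL.
C_B = 19.8 g/L = 19.8 mg/mL.
C_mix = (C_A·V_A + C_B·V_B)/(V_A + V_B) = (4.04×220 + 19.8×831) / 1051 = 16.5 mg/mL.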